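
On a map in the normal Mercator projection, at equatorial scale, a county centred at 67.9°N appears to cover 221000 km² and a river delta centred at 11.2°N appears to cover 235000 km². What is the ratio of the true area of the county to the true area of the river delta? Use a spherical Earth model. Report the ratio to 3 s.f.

0.138

Since Mercator area scale is 1/cos²φ, the true area equals the apparent area multiplied by cos²φ.
True area of county: 221000 × cos²(67.9°) = 221000 × 0.1415 = 31280 km².
True area of river delta: 235000 × cos²(11.2°) = 235000 × 0.9623 = 226100 km².
Ratio = 31280 / 226100 ≈ 0.138.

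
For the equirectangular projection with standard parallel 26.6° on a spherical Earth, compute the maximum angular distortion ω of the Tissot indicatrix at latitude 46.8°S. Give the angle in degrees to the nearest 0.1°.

15.3°

In the equirectangular projection with standard parallel φ₀ = 26.6° (x = Rλ cos φ₀, y = Rφ), meridians are true-scale (h = 1) and the parallel scale is k = cos φ₀ / cos φ.
At 46.8°: h = 1.000, k = 1.306; principal scales a = 1.306, b = 1.000.
sin(ω/2) = (a − b)/(a + b) = 0.3062/2.306 = 0.1328, so ω = 2 arcsin(0.1328) ≈ 15.3°.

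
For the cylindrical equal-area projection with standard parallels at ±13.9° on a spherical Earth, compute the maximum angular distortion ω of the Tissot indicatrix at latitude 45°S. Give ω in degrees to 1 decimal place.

35.7°

For cylindrical equal-area with standard parallel φ₀, h = cos φ / cos φ₀ and k = cos φ₀ / cos φ, so h·k = 1.
At 45°: h = 0.7284, k = 1.373; principal scales a = 1.373, b = 0.7284.
sin(ω/2) = (a − b)/(a + b) = 0.6444/2.101 = 0.3067, so ω = 2 arcsin(0.3067) ≈ 35.7°.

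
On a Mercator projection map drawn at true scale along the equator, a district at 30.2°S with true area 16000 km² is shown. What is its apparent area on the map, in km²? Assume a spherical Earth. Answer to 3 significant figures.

21400 km²

The Mercator projection is conformal; its linear scale factor is the same in every direction and equals sec φ = 1/cos φ.
Areal scale = k² = sec²φ = 1/cos²(30.2°) = 1/0.8643² = 1.339.
Apparent area = 16000 × 1.339 ≈ 21400 km².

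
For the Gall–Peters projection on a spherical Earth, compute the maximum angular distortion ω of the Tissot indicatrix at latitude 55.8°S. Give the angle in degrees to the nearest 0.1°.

The Gall–Peters projection is cylindrical equal-area with φ₀ = 45°. Cylindrical equal-area (φ₀ = 45°): h = cos φ / cos 45° along meridians, k = cos 45° / cos φ along parallels; h·k = 1.
At 55.8°: h = 0.7949, k = 1.258; principal scales a = 1.258, b = 0.7949.
sin(ω/2) = (a − b)/(a + b) = 0.4631/2.053 = 0.2256, so ω = 2 arcsin(0.2256) ≈ 26.1°.

26.1°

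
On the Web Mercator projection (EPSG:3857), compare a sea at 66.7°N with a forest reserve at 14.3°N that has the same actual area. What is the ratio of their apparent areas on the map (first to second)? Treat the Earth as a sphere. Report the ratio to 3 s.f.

Mercator areal scale is sec²φ.
At 66.7°: sec²(66.7°) = 1/0.3955² = 6.392.
At 14.3°: sec²(14.3°) = 1/0.9690² = 1.065.
Ratio = 6.392/1.065 = cos²(14.3°)/cos²(66.7°) ≈ 6.00.

6.00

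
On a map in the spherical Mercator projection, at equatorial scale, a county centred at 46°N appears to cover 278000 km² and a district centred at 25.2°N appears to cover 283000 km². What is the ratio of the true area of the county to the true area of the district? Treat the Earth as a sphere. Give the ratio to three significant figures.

0.579

On Mercator the areal scale is sec²φ, so true area = apparent × cos²φ.
True area of county: 278000 × cos²(46°) = 278000 × 0.4826 = 134100 km².
True area of district: 283000 × cos²(25.2°) = 283000 × 0.8187 = 231700 km².
Ratio = 134100 / 231700 ≈ 0.579.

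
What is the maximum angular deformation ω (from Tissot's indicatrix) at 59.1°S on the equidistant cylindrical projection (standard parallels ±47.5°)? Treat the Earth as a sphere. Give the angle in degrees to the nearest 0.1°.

15.7°

With standard parallel φ₀ = 47.5°, the equirectangular projection gives x = Rλ cos φ₀, y = Rφ, so h = 1 and k = cos 47.5° / cos φ.
At 59.1°: h = 1.000, k = 1.316; principal scales a = 1.316, b = 1.000.
sin(ω/2) = (a − b)/(a + b) = 0.3156/2.316 = 0.1363, so ω = 2 arcsin(0.1363) ≈ 15.7°.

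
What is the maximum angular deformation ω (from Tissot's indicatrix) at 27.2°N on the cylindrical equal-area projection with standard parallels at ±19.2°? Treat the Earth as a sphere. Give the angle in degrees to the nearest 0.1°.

6.9°

For cylindrical equal-area with standard parallel φ₀, h = cos φ / cos φ₀ and k = cos φ₀ / cos φ, so h·k = 1.
At 27.2°: h = 0.9418, k = 1.062; principal scales a = 1.062, b = 0.9418.
sin(ω/2) = (a − b)/(a + b) = 0.1200/2.004 = 0.05989, so ω = 2 arcsin(0.05989) ≈ 6.9°.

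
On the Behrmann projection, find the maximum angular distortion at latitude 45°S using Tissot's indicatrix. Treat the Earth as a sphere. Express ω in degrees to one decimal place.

23.1°

The Behrmann projection is cylindrical equal-area with φ₀ = 30°. Cylindrical equal-area (φ₀ = 30°): h = cos φ / cos 30° along meridians, k = cos 30° / cos φ along parallels; h·k = 1.
At 45°: h = 0.8165, k = 1.225; principal scales a = 1.225, b = 0.8165.
sin(ω/2) = (a − b)/(a + b) = 0.4082/2.041 = 0.2000, so ω = 2 arcsin(0.2000) ≈ 23.1°.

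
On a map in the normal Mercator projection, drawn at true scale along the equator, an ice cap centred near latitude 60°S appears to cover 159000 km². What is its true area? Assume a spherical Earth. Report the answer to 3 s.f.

39800 km²

The Mercator projection is conformal; its linear scale factor is the same in every direction and equals sec φ = 1/cos φ.
Areal scale = k² = sec²φ = 1/cos²(60°) = 1/0.5000² = 4.000.
True area = apparent / (areal scale) = 159000 / 4.000 ≈ 39800 km².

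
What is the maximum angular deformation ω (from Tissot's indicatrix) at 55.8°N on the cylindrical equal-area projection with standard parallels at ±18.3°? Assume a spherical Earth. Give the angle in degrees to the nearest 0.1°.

A cylindrical equal-area projection with standard parallel φ₀ has meridian scale h = cos φ / cos φ₀ and parallel scale k = cos φ₀ / cos φ (so areas are preserved, h·k = 1).
At 55.8°: h = 0.5920, k = 1.689; principal scales a = 1.689, b = 0.5920.
sin(ω/2) = (a − b)/(a + b) = 1.097/2.281 = 0.4809, so ω = 2 arcsin(0.4809) ≈ 57.5°.

57.5°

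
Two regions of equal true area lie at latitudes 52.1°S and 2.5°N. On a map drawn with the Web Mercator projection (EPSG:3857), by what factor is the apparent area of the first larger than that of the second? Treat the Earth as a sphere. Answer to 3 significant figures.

2.65

Mercator is conformal with k = sec φ, so areal scale = k² = sec²φ.
At 52.1°: sec²(52.1°) = 1/0.6143² = 2.650.
At 2.5°: sec²(2.5°) = 1/0.9990² = 1.002.
Ratio = 2.650/1.002 = cos²(2.5°)/cos²(52.1°) ≈ 2.65.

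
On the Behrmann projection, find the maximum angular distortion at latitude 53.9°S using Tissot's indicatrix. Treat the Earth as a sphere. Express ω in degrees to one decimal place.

Behrmann is a cylindrical equal-area projection with standard parallels at ±30°. A cylindrical equal-area projection with standard parallel φ₀ has meridian scale h = cos φ / cos φ₀ and parallel scale k = cos φ₀ / cos φ (so areas are preserved, h·k = 1).
At 53.9°: h = 0.6803, k = 1.470; principal scales a = 1.470, b = 0.6803.
sin(ω/2) = (a − b)/(a + b) = 0.7895/2.150 = 0.3672, so ω = 2 arcsin(0.3672) ≈ 43.1°.

43.1°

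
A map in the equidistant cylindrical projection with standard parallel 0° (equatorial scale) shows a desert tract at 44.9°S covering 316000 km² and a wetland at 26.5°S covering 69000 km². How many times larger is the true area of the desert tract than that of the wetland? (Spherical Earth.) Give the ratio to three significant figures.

Plate carrée has h = 1 and k = sec φ, giving areal scale sec φ; true area = (apparent area) · cos φ.
True area of desert tract: 316000 × cos(44.9°) = 316000 × 0.7083 = 223800 km².
True area of wetland: 69000 × cos(26.5°) = 69000 × 0.8949 = 61750 km².
Ratio = 223800 / 61750 ≈ 3.62.

3.62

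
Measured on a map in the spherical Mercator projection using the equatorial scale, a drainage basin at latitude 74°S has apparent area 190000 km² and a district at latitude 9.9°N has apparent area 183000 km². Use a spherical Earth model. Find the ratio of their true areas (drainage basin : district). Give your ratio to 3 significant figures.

0.0813

Mercator's areal exaggeration is sec²φ; hence true area = (apparent area) · cos²φ.
True area of drainage basin: 190000 × cos²(74°) = 190000 × 0.07598 = 14440 km².
True area of district: 183000 × cos²(9.9°) = 183000 × 0.9704 = 177600 km².
Ratio = 14440 / 177600 ≈ 0.0813.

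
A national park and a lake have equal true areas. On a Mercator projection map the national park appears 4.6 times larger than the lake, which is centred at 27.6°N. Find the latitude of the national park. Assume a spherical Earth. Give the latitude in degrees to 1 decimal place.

65.6°

For equal true areas on Mercator, apparent areas scale as sec²φ, so the ratio is cos²φ₂ / cos²φ₁.
cos²φ₂ / cos²φ₁ = 4.6  ⇒  cos φ₁ = cos 27.6° / √4.6 = 0.8862/2.145 = 0.4132.
φ₁ = arccos(0.4132) ≈ 65.6°.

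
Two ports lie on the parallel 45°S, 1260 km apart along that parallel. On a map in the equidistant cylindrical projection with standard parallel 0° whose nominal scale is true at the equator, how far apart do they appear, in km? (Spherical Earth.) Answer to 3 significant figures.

1780 km

For the equirectangular projection with φ₀ = 0 (plate carrée), h = 1 along meridians and k = sec φ along parallels.
Along the parallel, k = sec 45° = 1/0.7071 = 1.414.
Map distance = 1260 × 1.414 ≈ 1780 km.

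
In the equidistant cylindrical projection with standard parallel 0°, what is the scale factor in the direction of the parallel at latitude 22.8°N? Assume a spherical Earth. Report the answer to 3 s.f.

In the plate carrée (x = Rλ, y = Rφ), meridians are true-scale (h = 1) and parallels are stretched by k = sec φ.
k = 1/cos 22.8° = 1/0.9219 = 1.085.

1.08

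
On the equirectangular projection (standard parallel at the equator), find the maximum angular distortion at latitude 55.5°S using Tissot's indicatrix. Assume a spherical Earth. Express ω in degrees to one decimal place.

32.1°

In the plate carrée (x = Rλ, y = Rφ), meridians are true-scale (h = 1) and parallels are stretched by k = sec φ.
At 55.5°: h = 1.000, k = 1.766; principal scales a = 1.766, b = 1.000.
sin(ω/2) = (a − b)/(a + b) = 0.7655/2.766 = 0.2768, so ω = 2 arcsin(0.2768) ≈ 32.1°.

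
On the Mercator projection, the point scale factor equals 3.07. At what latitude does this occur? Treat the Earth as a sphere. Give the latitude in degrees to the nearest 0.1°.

Mercator scale is k = sec φ = 1/cos φ.
1/cos φ = 3.07  ⇒  cos φ = 0.3257  ⇒  φ = arccos(0.3257) ≈ 71.0°.

71.0°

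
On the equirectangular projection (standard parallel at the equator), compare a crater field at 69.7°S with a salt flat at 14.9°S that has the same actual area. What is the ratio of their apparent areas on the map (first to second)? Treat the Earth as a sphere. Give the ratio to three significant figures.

In the plate carrée (x = Rλ, y = Rφ), meridians are true-scale (h = 1) and parallels are stretched by k = sec φ.
Areal scale at 69.7°: h·k = 1.000 × 2.882 = 2.882.
Areal scale at 14.9°: h·k = 1.000 × 1.035 = 1.035.
Ratio = 2.882/1.035 ≈ 2.79.

2.79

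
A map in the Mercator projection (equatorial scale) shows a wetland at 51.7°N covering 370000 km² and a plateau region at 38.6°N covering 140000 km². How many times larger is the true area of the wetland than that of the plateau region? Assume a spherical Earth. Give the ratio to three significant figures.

Since Mercator area scale is 1/cos²φ, the true area equals the apparent area multiplied by cos²φ.
True area of wetland: 370000 × cos²(51.7°) = 370000 × 0.3841 = 142100 km².
True area of plateau region: 140000 × cos²(38.6°) = 140000 × 0.6108 = 85510 km².
Ratio = 142100 / 85510 ≈ 1.66.

1.66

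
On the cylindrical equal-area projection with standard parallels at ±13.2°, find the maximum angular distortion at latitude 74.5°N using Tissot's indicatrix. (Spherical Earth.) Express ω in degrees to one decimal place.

Cylindrical equal-area (φ₀ = 13.2°): h = cos φ / cos 13.2° along meridians, k = cos 13.2° / cos φ along parallels; h·k = 1.
At 74.5°: h = 0.2745, k = 3.643; principal scales a = 3.643, b = 0.2745.
sin(ω/2) = (a − b)/(a + b) = 3.369/3.918 = 0.8599, so ω = 2 arcsin(0.8599) ≈ 118.6°.

118.6°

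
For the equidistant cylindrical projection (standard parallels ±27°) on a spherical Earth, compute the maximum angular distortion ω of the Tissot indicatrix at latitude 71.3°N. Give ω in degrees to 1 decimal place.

56.2°

In the equirectangular projection with standard parallel φ₀ = 27° (x = Rλ cos φ₀, y = Rφ), meridians are true-scale (h = 1) and the parallel scale is k = cos φ₀ / cos φ.
At 71.3°: h = 1.000, k = 2.779; principal scales a = 2.779, b = 1.000.
sin(ω/2) = (a − b)/(a + b) = 1.779/3.779 = 0.4708, so ω = 2 arcsin(0.4708) ≈ 56.2°.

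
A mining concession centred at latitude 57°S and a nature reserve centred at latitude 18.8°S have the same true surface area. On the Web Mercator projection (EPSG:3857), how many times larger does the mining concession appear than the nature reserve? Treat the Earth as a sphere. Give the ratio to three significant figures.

Mercator areal scale is sec²φ.
At 57°: sec²(57°) = 1/0.5446² = 3.371.
At 18.8°: sec²(18.8°) = 1/0.9466² = 1.116.
Ratio = 3.371/1.116 = cos²(18.8°)/cos²(57°) ≈ 3.02.

3.02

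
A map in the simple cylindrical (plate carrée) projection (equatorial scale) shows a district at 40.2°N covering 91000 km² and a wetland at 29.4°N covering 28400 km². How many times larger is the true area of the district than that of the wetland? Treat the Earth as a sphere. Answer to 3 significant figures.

On the plate carrée, areal scale = h·k = 1 × sec φ, so true area = apparent × cos φ.
True area of district: 91000 × cos(40.2°) = 91000 × 0.7638 = 69510 km².
True area of wetland: 28400 × cos(29.4°) = 28400 × 0.8712 = 24740 km².
Ratio = 69510 / 24740 ≈ 2.81.

2.81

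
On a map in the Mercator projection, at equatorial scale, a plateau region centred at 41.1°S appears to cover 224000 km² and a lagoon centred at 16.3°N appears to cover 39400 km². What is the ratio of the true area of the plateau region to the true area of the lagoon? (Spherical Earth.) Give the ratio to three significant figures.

Since Mercator area scale is 1/cos²φ, the true area equals the apparent area multiplied by cos²φ.
True area of plateau region: 224000 × cos²(41.1°) = 224000 × 0.5679 = 127200 km².
True area of lagoon: 39400 × cos²(16.3°) = 39400 × 0.9212 = 36300 km².
Ratio = 127200 / 36300 ≈ 3.50.

3.50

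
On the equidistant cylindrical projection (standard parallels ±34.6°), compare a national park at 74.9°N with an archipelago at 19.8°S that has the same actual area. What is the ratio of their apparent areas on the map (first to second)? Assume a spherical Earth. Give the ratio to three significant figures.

3.61

With standard parallel φ₀ = 34.6°, the equirectangular projection gives x = Rλ cos φ₀, y = Rφ, so h = 1 and k = cos 34.6° / cos φ.
Areal scale at 74.9°: h·k = 1.000 × 3.160 = 3.160.
Areal scale at 19.8°: h·k = 1.000 × 0.8749 = 0.8749.
Ratio = 3.160/0.8749 ≈ 3.61.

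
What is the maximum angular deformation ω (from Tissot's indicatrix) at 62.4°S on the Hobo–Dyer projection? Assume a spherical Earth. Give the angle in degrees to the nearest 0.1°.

58.9°

The Hobo–Dyer projection is cylindrical equal-area with φ₀ = 37.5°. For cylindrical equal-area with standard parallel φ₀, h = cos φ / cos φ₀ and k = cos φ₀ / cos φ, so h·k = 1.
At 62.4°: h = 0.5840, k = 1.712; principal scales a = 1.712, b = 0.5840.
sin(ω/2) = (a − b)/(a + b) = 1.128/2.296 = 0.4914, so ω = 2 arcsin(0.4914) ≈ 58.9°.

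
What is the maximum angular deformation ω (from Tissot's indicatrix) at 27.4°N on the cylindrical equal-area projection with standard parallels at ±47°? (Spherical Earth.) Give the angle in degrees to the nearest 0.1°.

29.9°

A cylindrical equal-area projection with standard parallel φ₀ has meridian scale h = cos φ / cos φ₀ and parallel scale k = cos φ₀ / cos φ (so areas are preserved, h·k = 1).
At 27.4°: h = 1.302, k = 0.7682; principal scales a = 1.302, b = 0.7682.
sin(ω/2) = (a − b)/(a + b) = 0.5336/2.070 = 0.2578, so ω = 2 arcsin(0.2578) ≈ 29.9°.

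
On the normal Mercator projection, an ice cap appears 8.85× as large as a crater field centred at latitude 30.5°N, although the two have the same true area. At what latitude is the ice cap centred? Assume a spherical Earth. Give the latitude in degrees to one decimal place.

Mercator areal scale is sec²φ, so apparent-area ratio = sec²φ₁ / sec²φ₂ = cos²φ₂ / cos²φ₁.
cos²φ₂ / cos²φ₁ = 8.85  ⇒  cos φ₁ = cos 30.5° / √8.85 = 0.8616/2.975 = 0.2896.
φ₁ = arccos(0.2896) ≈ 73.2°.

73.2°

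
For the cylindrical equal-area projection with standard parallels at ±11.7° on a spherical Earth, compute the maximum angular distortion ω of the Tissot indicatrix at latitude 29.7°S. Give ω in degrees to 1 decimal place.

13.7°

For cylindrical equal-area with standard parallel φ₀, h = cos φ / cos φ₀ and k = cos φ₀ / cos φ, so h·k = 1.
At 29.7°: h = 0.8871, k = 1.127; principal scales a = 1.127, b = 0.8871.
sin(ω/2) = (a − b)/(a + b) = 0.2403/2.014 = 0.1193, so ω = 2 arcsin(0.1193) ≈ 13.7°.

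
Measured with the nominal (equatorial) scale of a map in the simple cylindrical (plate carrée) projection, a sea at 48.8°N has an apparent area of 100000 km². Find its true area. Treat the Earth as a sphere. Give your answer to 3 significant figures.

Plate carrée maps x = Rλ, y = Rφ. The meridian scale is h = 1 and the parallel scale is k = 1/cos φ = sec φ.
Areal scale = h·k = 1 × sec φ; at 48.8°, h = 1.000, k = 1.518, so h·k = 1.518.
True area = apparent / (areal scale) = 100000 / 1.518 ≈ 65900 km².

65900 km²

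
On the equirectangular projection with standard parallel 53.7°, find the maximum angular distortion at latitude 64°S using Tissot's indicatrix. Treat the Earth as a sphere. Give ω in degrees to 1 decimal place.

17.2°

The equidistant cylindrical projection with φ₀ = 53.7° has h = 1 (meridians true) and k = cos φ₀ / cos φ along parallels.
At 64°: h = 1.000, k = 1.350; principal scales a = 1.350, b = 1.000.
sin(ω/2) = (a − b)/(a + b) = 0.3505/2.350 = 0.1491, so ω = 2 arcsin(0.1491) ≈ 17.2°.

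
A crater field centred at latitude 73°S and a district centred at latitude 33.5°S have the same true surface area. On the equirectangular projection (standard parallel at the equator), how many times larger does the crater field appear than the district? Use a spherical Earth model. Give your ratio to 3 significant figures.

Plate carrée maps x = Rλ, y = Rφ. The meridian scale is h = 1 and the parallel scale is k = 1/cos φ = sec φ.
Areal scale at 73°: h·k = 1.000 × 3.420 = 3.420.
Areal scale at 33.5°: h·k = 1.000 × 1.199 = 1.199.
Ratio = 3.420/1.199 ≈ 2.85.

2.85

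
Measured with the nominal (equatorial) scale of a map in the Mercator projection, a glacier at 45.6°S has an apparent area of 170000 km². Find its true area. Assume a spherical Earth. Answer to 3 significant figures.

83200 km²

For Mercator, h = k = sec φ (a conformal cylindrical projection has a single point scale, 1/cos φ).
Areal scale = k² = sec²φ = 1/cos²(45.6°) = 1/0.6997² = 2.043.
True area = apparent / (areal scale) = 170000 / 2.043 ≈ 83200 km².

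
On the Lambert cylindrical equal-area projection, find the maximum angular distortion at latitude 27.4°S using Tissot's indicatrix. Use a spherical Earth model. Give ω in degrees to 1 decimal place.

13.6°

The Lambert cylindrical equal-area projection is the cylindrical equal-area projection with its standard parallel at the equator (φ₀ = 0). For cylindrical equal-area with standard parallel φ₀, h = cos φ / cos φ₀ and k = cos φ₀ / cos φ, so h·k = 1.
At 27.4°: h = 0.8878, k = 1.126; principal scales a = 1.126, b = 0.8878.
sin(ω/2) = (a − b)/(a + b) = 0.2385/2.014 = 0.1184, so ω = 2 arcsin(0.1184) ≈ 13.6°.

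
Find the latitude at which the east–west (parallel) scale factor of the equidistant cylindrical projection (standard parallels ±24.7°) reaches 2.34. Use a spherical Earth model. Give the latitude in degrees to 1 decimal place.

67.2°

With standard parallel φ₀ = 24.7°, the equirectangular projection gives x = Rλ cos φ₀, y = Rφ, so h = 1 and k = cos 24.7° / cos φ.
k = cos φ₀ / cos φ = 2.34  ⇒  cos φ = cos 24.7° / 2.34 = 0.3883.
φ = arccos(0.3883) ≈ 67.2°.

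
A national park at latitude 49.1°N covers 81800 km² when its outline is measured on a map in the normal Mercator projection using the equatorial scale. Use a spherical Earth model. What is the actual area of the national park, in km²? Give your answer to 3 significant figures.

Mercator is conformal, so the point scale is isotropic: h = k = sec φ = 1/cos φ.
Areal scale = k² = sec²φ = 1/cos²(49.1°) = 1/0.6547² = 2.333.
True area = apparent / (areal scale) = 81800 / 2.333 ≈ 35100 km².

35100 km²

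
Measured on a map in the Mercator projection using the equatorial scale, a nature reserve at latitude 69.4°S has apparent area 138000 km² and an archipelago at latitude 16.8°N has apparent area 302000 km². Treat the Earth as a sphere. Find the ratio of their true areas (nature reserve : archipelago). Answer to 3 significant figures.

0.0617

Mercator's areal exaggeration is sec²φ; hence true area = (apparent area) · cos²φ.
True area of nature reserve: 138000 × cos²(69.4°) = 138000 × 0.1238 = 17080 km².
True area of archipelago: 302000 × cos²(16.8°) = 302000 × 0.9165 = 276800 km².
Ratio = 17080 / 276800 ≈ 0.0617.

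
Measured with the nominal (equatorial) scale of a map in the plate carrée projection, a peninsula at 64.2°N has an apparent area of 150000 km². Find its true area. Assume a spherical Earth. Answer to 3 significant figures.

In the plate carrée (x = Rλ, y = Rφ), meridians are true-scale (h = 1) and parallels are stretched by k = sec φ.
Areal scale = h·k = 1 × sec φ; at 64.2°, h = 1.000, k = 2.298, so h·k = 2.298.
True area = apparent / (areal scale) = 150000 / 2.298 ≈ 65300 km².

65300 km²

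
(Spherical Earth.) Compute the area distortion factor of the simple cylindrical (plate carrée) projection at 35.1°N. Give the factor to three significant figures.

For the equirectangular projection with φ₀ = 0 (plate carrée), h = 1 along meridians and k = sec φ along parallels.
Areal scale = h·k = 1 × sec φ; at 35.1°, h = 1.000, k = 1.222, so h·k = 1.222.

1.22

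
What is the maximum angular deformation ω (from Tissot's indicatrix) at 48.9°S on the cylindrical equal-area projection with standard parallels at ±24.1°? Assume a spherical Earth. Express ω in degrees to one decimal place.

37.0°

A cylindrical equal-area projection with standard parallel φ₀ has meridian scale h = cos φ / cos φ₀ and parallel scale k = cos φ₀ / cos φ (so areas are preserved, h·k = 1).
At 48.9°: h = 0.7201, k = 1.389; principal scales a = 1.389, b = 0.7201.
sin(ω/2) = (a − b)/(a + b) = 0.6685/2.109 = 0.3170, so ω = 2 arcsin(0.3170) ≈ 37.0°.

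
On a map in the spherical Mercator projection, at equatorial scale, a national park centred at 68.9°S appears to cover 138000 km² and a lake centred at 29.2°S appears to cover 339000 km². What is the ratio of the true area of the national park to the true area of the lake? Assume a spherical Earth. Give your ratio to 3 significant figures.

0.0692

Since Mercator area scale is 1/cos²φ, the true area equals the apparent area multiplied by cos²φ.
True area of national park: 138000 × cos²(68.9°) = 138000 × 0.1296 = 17880 km².
True area of lake: 339000 × cos²(29.2°) = 339000 × 0.7620 = 258300 km².
Ratio = 17880 / 258300 ≈ 0.0692.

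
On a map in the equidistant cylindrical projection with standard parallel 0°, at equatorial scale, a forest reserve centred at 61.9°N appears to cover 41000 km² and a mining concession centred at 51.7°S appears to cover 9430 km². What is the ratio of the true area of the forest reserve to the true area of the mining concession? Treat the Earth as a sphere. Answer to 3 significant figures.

Plate carrée has h = 1 and k = sec φ, giving areal scale sec φ; true area = (apparent area) · cos φ.
True area of forest reserve: 41000 × cos(61.9°) = 41000 × 0.4710 = 19310 km².
True area of mining concession: 9430 × cos(51.7°) = 9430 × 0.6198 = 5845 km².
Ratio = 19310 / 5845 ≈ 3.30.

3.30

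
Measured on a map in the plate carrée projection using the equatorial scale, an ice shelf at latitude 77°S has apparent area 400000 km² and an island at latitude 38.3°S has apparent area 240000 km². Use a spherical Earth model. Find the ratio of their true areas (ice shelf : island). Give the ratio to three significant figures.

Plate carrée has h = 1 and k = sec φ, giving areal scale sec φ; true area = (apparent area) · cos φ.
True area of ice shelf: 400000 × cos(77°) = 400000 × 0.2250 = 89980 km².
True area of island: 240000 × cos(38.3°) = 240000 × 0.7848 = 188300 km².
Ratio = 89980 / 188300 ≈ 0.478.

0.478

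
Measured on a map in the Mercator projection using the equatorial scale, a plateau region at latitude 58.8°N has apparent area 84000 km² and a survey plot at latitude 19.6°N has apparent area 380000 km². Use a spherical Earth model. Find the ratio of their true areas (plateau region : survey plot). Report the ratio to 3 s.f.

0.0668

On Mercator the areal scale is sec²φ, so true area = apparent × cos²φ.
True area of plateau region: 84000 × cos²(58.8°) = 84000 × 0.2684 = 22540 km².
True area of survey plot: 380000 × cos²(19.6°) = 380000 × 0.8875 = 337200 km².
Ratio = 22540 / 337200 ≈ 0.0668.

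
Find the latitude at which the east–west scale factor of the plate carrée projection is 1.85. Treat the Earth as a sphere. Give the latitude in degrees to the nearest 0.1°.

57.3°

Plate carrée: h = 1, k = sec φ along parallels.
sec φ = 1.85  ⇒  cos φ = 0.5405  ⇒  φ ≈ 57.3°.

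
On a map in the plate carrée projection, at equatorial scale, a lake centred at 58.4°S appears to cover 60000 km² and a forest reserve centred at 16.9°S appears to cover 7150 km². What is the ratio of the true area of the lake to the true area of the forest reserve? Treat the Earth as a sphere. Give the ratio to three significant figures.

4.60

On the plate carrée, areal scale = h·k = 1 × sec φ, so true area = apparent × cos φ.
True area of lake: 60000 × cos(58.4°) = 60000 × 0.5240 = 31440 km².
True area of forest reserve: 7150 × cos(16.9°) = 7150 × 0.9568 = 6841 km².
Ratio = 31440 / 6841 ≈ 4.60.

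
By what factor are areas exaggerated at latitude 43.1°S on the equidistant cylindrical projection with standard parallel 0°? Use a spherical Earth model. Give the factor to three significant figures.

Plate carrée maps x = Rλ, y = Rφ. The meridian scale is h = 1 and the parallel scale is k = 1/cos φ = sec φ.
Areal scale = h·k = 1 × sec φ; at 43.1°, h = 1.000, k = 1.370, so h·k = 1.370.

1.37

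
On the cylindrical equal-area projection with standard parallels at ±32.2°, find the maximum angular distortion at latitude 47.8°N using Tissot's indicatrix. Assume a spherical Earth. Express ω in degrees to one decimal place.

A cylindrical equal-area projection with standard parallel φ₀ has meridian scale h = cos φ / cos φ₀ and parallel scale k = cos φ₀ / cos φ (so areas are preserved, h·k = 1).
At 47.8°: h = 0.7938, k = 1.260; principal scales a = 1.260, b = 0.7938.
sin(ω/2) = (a − b)/(a + b) = 0.4659/2.054 = 0.2269, so ω = 2 arcsin(0.2269) ≈ 26.2°.

26.2°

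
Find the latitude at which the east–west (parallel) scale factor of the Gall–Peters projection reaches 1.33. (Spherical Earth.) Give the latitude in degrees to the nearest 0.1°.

The Gall–Peters projection is cylindrical equal-area with φ₀ = 45°. A cylindrical equal-area projection with standard parallel φ₀ has meridian scale h = cos φ / cos φ₀ and parallel scale k = cos φ₀ / cos φ (so areas are preserved, h·k = 1).
k = cos φ₀ / cos φ = 1.33  ⇒  cos φ = cos 45° / 1.33 = 0.5317.
φ = arccos(0.5317) ≈ 57.9°.

57.9°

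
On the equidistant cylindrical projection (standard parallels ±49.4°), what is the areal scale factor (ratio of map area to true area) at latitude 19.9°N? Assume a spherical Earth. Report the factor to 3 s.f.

0.692

The equidistant cylindrical projection with φ₀ = 49.4° has h = 1 (meridians true) and k = cos φ₀ / cos φ along parallels.
Areal scale = h·k = 1 × cos φ₀ / cos φ; at 19.9°, h = 1.000, k = 0.6921, so h·k = 0.6921.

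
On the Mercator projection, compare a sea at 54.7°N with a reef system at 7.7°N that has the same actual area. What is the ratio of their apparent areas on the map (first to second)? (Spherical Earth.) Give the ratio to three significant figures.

2.94

On Mercator, area is exaggerated by sec²φ = 1/cos²φ.
At 54.7°: sec²(54.7°) = 1/0.5779² = 2.995.
At 7.7°: sec²(7.7°) = 1/0.9910² = 1.018.
Ratio = 2.995/1.018 = cos²(7.7°)/cos²(54.7°) ≈ 2.94.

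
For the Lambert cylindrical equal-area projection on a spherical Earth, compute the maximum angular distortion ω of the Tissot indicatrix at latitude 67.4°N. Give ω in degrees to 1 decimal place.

95.9°

The Lambert cylindrical equal-area projection is the cylindrical equal-area projection with its standard parallel at the equator (φ₀ = 0). For cylindrical equal-area with standard parallel φ₀, h = cos φ / cos φ₀ and k = cos φ₀ / cos φ, so h·k = 1.
At 67.4°: h = 0.3843, k = 2.602; principal scales a = 2.602, b = 0.3843.
sin(ω/2) = (a − b)/(a + b) = 2.218/2.986 = 0.7426, so ω = 2 arcsin(0.7426) ≈ 95.9°.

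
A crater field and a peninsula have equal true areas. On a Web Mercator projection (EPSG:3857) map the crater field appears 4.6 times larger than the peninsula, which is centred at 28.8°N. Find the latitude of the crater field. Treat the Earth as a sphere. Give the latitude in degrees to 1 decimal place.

65.9°

Mercator areal scale is sec²φ, so apparent-area ratio = sec²φ₁ / sec²φ₂ = cos²φ₂ / cos²φ₁.
cos²φ₂ / cos²φ₁ = 4.6  ⇒  cos φ₁ = cos 28.8° / √4.6 = 0.8763/2.145 = 0.4086.
φ₁ = arccos(0.4086) ≈ 65.9°.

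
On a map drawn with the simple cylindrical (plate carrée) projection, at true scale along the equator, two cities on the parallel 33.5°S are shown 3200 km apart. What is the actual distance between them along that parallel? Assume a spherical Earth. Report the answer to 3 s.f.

In the plate carrée (x = Rλ, y = Rφ), meridians are true-scale (h = 1) and parallels are stretched by k = sec φ.
Along the parallel at 33.5°, map distances are exaggerated by k = sec 33.5° = 1.199.
True distance = 3200 / 1.199 = 3200 × cos 33.5° ≈ 2670 km.

2670 km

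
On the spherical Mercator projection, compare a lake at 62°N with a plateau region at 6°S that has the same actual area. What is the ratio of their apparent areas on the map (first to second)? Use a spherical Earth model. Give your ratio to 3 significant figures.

4.49

Mercator areal scale is sec²φ.
At 62°: sec²(62°) = 1/0.4695² = 4.537.
At 6°: sec²(6°) = 1/0.9945² = 1.011.
Ratio = 4.537/1.011 = cos²(6°)/cos²(62°) ≈ 4.49.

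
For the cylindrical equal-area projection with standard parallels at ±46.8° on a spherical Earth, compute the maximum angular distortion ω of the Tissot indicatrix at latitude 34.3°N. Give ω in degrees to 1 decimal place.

A cylindrical equal-area projection with standard parallel φ₀ has meridian scale h = cos φ / cos φ₀ and parallel scale k = cos φ₀ / cos φ (so areas are preserved, h·k = 1).
At 34.3°: h = 1.207, k = 0.8287; principal scales a = 1.207, b = 0.8287.
sin(ω/2) = (a − b)/(a + b) = 0.3781/2.035 = 0.1858, so ω = 2 arcsin(0.1858) ≈ 21.4°.

21.4°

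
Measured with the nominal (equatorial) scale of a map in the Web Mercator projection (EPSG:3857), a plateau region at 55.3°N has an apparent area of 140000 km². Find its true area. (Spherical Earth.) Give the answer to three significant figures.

45400 km²

The Mercator projection is conformal; its linear scale factor is the same in every direction and equals sec φ = 1/cos φ.
Areal scale = k² = sec²φ = 1/cos²(55.3°) = 1/0.5693² = 3.086.
True area = apparent / (areal scale) = 140000 / 3.086 ≈ 45400 km².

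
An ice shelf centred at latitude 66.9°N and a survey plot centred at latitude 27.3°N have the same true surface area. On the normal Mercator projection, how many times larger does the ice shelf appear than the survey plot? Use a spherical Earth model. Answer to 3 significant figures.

On Mercator, area is exaggerated by sec²φ = 1/cos²φ.
At 66.9°: sec²(66.9°) = 1/0.3923² = 6.497.
At 27.3°: sec²(27.3°) = 1/0.8886² = 1.266.
Ratio = 6.497/1.266 = cos²(27.3°)/cos²(66.9°) ≈ 5.13.

5.13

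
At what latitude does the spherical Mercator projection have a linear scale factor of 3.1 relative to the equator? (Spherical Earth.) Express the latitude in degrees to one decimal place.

Mercator scale is k = sec φ = 1/cos φ.
1/cos φ = 3.1  ⇒  cos φ = 0.3226  ⇒  φ = arccos(0.3226) ≈ 71.2°.

71.2°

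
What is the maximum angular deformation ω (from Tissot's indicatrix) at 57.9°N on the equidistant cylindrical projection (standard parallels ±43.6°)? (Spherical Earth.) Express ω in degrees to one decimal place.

In the equirectangular projection with standard parallel φ₀ = 43.6° (x = Rλ cos φ₀, y = Rφ), meridians are true-scale (h = 1) and the parallel scale is k = cos φ₀ / cos φ.
At 57.9°: h = 1.000, k = 1.363; principal scales a = 1.363, b = 1.000.
sin(ω/2) = (a − b)/(a + b) = 0.3628/2.363 = 0.1535, so ω = 2 arcsin(0.1535) ≈ 17.7°.

17.7°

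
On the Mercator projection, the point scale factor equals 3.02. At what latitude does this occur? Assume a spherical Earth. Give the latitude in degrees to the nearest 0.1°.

70.7°

Mercator scale is k = sec φ = 1/cos φ.
1/cos φ = 3.02  ⇒  cos φ = 0.3311  ⇒  φ = arccos(0.3311) ≈ 70.7°.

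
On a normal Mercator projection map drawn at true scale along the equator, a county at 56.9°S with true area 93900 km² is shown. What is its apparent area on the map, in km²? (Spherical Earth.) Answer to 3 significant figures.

The Mercator projection is conformal; its linear scale factor is the same in every direction and equals sec φ = 1/cos φ.
Areal scale = k² = sec²φ = 1/cos²(56.9°) = 1/0.5461² = 3.353.
Apparent area = 93900 × 3.353 ≈ 315000 km².

315000 km²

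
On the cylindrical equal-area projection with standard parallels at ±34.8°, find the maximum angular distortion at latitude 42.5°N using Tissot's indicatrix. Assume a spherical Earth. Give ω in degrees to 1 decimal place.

12.3°

For cylindrical equal-area with standard parallel φ₀, h = cos φ / cos φ₀ and k = cos φ₀ / cos φ, so h·k = 1.
At 42.5°: h = 0.8979, k = 1.114; principal scales a = 1.114, b = 0.8979.
sin(ω/2) = (a − b)/(a + b) = 0.2159/2.012 = 0.1073, so ω = 2 arcsin(0.1073) ≈ 12.3°.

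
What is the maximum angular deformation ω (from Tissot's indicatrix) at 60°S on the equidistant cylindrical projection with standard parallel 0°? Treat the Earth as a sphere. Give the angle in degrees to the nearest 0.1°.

38.9°

For the equirectangular projection with φ₀ = 0 (plate carrée), h = 1 along meridians and k = sec φ along parallels.
At 60°: h = 1.000, k = 2.000; principal scales a = 2.000, b = 1.000.
sin(ω/2) = (a − b)/(a + b) = 1.0000/3.000 = 0.3333, so ω = 2 arcsin(0.3333) ≈ 38.9°.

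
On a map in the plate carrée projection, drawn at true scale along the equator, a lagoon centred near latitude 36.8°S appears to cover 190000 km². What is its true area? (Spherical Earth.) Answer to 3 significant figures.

For the equirectangular projection with φ₀ = 0 (plate carrée), h = 1 along meridians and k = sec φ along parallels.
Areal scale = h·k = 1 × sec φ; at 36.8°, h = 1.000, k = 1.249, so h·k = 1.249.
True area = apparent / (areal scale) = 190000 / 1.249 ≈ 152000 km².

152000 km²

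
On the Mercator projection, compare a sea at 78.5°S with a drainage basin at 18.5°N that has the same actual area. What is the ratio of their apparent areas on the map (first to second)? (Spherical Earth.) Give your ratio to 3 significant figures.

On Mercator, area is exaggerated by sec²φ = 1/cos²φ.
At 78.5°: sec²(78.5°) = 1/0.1994² = 25.16.
At 18.5°: sec²(18.5°) = 1/0.9483² = 1.112.
Ratio = 25.16/1.112 = cos²(18.5°)/cos²(78.5°) ≈ 22.6.

22.6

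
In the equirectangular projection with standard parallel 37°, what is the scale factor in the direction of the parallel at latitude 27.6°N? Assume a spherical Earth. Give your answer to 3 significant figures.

0.901

With standard parallel φ₀ = 37°, the equirectangular projection gives x = Rλ cos φ₀, y = Rφ, so h = 1 and k = cos 37° / cos φ.
k = cos 37° / cos 27.6° = 0.7986/0.8862 = 0.9012.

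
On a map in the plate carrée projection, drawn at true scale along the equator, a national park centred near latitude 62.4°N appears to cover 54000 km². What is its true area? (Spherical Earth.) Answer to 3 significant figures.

25000 km²

In the plate carrée (x = Rλ, y = Rφ), meridians are true-scale (h = 1) and parallels are stretched by k = sec φ.
Areal scale = h·k = 1 × sec φ; at 62.4°, h = 1.000, k = 2.158, so h·k = 2.158.
True area = apparent / (areal scale) = 54000 / 2.158 ≈ 25000 km².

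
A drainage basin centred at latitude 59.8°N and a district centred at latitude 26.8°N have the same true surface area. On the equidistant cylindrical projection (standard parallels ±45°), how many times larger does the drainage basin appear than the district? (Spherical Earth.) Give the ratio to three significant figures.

1.77

In the equirectangular projection with standard parallel φ₀ = 45° (x = Rλ cos φ₀, y = Rφ), meridians are true-scale (h = 1) and the parallel scale is k = cos φ₀ / cos φ.
Areal scale at 59.8°: h·k = 1.000 × 1.406 = 1.406.
Areal scale at 26.8°: h·k = 1.000 × 0.7922 = 0.7922.
Ratio = 1.406/0.7922 ≈ 1.77.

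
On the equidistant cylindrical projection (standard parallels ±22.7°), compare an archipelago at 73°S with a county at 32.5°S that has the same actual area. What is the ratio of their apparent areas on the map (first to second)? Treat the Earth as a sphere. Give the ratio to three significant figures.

2.88

In the equirectangular projection with standard parallel φ₀ = 22.7° (x = Rλ cos φ₀, y = Rφ), meridians are true-scale (h = 1) and the parallel scale is k = cos φ₀ / cos φ.
Areal scale at 73°: h·k = 1.000 × 3.155 = 3.155.
Areal scale at 32.5°: h·k = 1.000 × 1.094 = 1.094.
Ratio = 3.155/1.094 ≈ 2.88.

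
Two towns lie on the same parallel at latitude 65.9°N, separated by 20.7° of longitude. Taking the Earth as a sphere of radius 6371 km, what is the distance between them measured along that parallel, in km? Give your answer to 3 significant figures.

940 km

Arc length along a parallel = R cos φ · Δλ (with Δλ in radians).
= 6371 × cos 65.9° × (20.7° × π/180) = 6371 × 0.4083 × 0.3613 ≈ 940 km.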